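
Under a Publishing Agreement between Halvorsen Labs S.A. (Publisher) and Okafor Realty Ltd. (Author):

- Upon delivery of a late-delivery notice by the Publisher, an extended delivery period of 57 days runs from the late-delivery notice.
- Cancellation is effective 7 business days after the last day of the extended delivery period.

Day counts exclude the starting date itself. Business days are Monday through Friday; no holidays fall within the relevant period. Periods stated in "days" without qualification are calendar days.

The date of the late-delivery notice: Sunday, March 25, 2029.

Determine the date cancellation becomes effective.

May 30, 2029

The last day of the extended delivery period: 57 calendar days after March 25, 2029 is May 21, 2029.
The date cancellation becomes effective: counting 7 business days from Monday, May 21, 2029 (May 22, May 23, May 24, May 25, May 28, May 29, May 30, skipping weekends) reaches Wednesday, May 30, 2029.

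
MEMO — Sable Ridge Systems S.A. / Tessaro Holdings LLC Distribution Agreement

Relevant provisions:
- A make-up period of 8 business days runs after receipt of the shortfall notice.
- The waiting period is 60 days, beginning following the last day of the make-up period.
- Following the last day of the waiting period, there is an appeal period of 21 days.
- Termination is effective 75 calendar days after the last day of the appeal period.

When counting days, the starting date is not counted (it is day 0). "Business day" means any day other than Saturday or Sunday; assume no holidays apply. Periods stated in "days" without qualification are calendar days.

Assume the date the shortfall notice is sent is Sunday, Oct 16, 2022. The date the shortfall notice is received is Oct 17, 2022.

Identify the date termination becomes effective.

Apr 1, 2023

The last day of the make-up period: 8 business days after Monday, Oct 17, 2022, skipping weekends — Oct 18, Oct 19, Oct 20, Oct 21, Oct 24, Oct 25, Oct 26, Oct 27 — lands on Thursday, Oct 27, 2022.
The last day of the waiting period: Oct 27, 2022 + 60 days = Dec 26, 2022.
The last day of the appeal period: Dec 26, 2022 + 21 days = Jan 16, 2023.
Adding 75 calendar days to Jan 16, 2023 gives Apr 1, 2023, which is the date termination becomes effective.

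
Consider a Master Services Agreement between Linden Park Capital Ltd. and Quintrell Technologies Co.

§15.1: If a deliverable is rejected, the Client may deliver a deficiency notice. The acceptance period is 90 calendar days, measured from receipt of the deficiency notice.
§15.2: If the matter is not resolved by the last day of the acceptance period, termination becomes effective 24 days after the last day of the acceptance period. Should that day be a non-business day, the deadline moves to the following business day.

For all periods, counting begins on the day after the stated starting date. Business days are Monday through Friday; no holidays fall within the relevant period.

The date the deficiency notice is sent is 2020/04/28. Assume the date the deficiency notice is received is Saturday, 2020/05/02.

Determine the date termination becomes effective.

The last day of the acceptance period: 2020/05/02 + 90 days = 2020/07/31.
Adding 24 calendar days to 2020/07/31 gives 2020/08/24, which is the date termination becomes effective. 2020/08/24 is a Monday, so no roll-forward applies.

2020/08/24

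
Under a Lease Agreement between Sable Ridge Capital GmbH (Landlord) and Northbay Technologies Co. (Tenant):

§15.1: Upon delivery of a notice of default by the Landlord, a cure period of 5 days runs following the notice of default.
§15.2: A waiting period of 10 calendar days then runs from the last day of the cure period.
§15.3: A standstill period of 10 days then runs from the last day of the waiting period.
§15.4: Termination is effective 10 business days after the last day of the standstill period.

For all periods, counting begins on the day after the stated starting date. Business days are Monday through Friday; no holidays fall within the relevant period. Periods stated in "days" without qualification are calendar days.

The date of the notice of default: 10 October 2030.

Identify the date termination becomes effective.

Adding 5 calendar days to 10 October 2030 gives 15 October 2030, which is the last day of the cure period.
The last day of the waiting period: 10 calendar days after 15 October 2030 is 25 October 2030.
The last day of the standstill period: 10 calendar days after 25 October 2030 is 4 November 2030.
From Monday, 4 November 2030, 10 business days (Nov 5, Nov 6, Nov 7, Nov 8, Nov 11, Nov 12, Nov 13, Nov 14, Nov 15, Nov 18, skipping weekends) brings us to Monday, 18 November 2030, which is the date termination becomes effective.

18 November 2030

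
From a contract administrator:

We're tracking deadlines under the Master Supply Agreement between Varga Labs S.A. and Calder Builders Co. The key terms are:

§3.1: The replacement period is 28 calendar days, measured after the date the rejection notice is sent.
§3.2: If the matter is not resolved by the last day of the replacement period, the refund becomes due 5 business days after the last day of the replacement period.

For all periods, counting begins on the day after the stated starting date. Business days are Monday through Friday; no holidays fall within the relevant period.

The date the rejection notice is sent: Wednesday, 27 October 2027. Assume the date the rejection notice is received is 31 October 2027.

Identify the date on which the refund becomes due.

1 December 2027

Adding 28 calendar days to 27 October 2027 gives 24 November 2027, which is the last day of the replacement period.
The date on which the refund becomes due: 5 business days after Wednesday, 24 November 2027, skipping weekends — Nov 25, Nov 26, Nov 29, Nov 30, Dec 1 — lands on Wednesday, 1 December 2027.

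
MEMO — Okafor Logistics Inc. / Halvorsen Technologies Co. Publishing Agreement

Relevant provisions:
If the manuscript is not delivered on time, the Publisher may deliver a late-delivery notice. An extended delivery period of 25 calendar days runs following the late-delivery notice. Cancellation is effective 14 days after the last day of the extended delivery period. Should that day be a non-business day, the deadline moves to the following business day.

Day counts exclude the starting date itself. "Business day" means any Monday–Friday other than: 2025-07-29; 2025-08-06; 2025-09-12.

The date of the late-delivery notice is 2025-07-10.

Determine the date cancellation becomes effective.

2025-08-18

Adding 25 calendar days to 2025-07-10 gives 2025-08-04, which is the last day of the extended delivery period.
The date cancellation becomes effective: 2025-08-04 + 14 days = 2025-08-18. 2025-08-18 is a Monday and is not a listed holiday, so no roll-forward applies.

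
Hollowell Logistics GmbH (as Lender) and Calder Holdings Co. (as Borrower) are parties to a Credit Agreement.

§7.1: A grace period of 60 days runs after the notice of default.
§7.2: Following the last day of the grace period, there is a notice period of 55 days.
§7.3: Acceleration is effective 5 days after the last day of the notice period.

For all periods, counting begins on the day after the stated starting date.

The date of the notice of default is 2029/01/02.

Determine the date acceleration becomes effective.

Adding 60 calendar days to 2029/01/02 gives 2029/03/03, which is the last day of the grace period.
Adding 55 calendar days to 2029/03/03 gives 2029/04/27, which is the last day of the notice period.
The date acceleration becomes effective: 2029/04/27 + 5 days = 2029/05/02.

2029/05/02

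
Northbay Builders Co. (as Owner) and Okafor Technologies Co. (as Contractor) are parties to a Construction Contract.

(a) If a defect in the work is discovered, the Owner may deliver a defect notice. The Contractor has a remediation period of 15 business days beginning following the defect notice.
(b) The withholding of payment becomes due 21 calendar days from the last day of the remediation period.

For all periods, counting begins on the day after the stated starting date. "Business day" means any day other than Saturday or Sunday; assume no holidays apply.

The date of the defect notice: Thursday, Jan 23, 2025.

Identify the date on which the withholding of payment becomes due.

Mar 6, 2025

The last day of the remediation period: counting 15 business days from Thursday, Jan 23, 2025 (Jan 24, Jan 27, Jan 28, Jan 29, …, Feb 11, Feb 12, Feb 13, skipping weekends) reaches Thursday, Feb 13, 2025.
The date on which the withholding of payment becomes due: Feb 13, 2025 + 21 days = Mar 6, 2025.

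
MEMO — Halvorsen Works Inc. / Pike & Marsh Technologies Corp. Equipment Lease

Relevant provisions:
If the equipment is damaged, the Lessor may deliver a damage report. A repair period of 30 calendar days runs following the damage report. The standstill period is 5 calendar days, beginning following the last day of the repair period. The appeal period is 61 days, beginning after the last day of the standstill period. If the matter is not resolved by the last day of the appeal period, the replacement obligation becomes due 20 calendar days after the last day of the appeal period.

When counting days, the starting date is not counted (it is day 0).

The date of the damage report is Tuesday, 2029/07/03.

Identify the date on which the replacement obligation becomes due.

The last day of the repair period: 2029/07/03 + 30 days = 2029/08/02.
The last day of the standstill period: 2029/08/02 + 5 days = 2029/08/07.
Adding 61 calendar days to 2029/08/07 gives 2029/10/07, which is the last day of the appeal period.
The date on which the replacement obligation becomes due: 20 calendar days after 2029/10/07 is 2029/10/27.

2029/10/27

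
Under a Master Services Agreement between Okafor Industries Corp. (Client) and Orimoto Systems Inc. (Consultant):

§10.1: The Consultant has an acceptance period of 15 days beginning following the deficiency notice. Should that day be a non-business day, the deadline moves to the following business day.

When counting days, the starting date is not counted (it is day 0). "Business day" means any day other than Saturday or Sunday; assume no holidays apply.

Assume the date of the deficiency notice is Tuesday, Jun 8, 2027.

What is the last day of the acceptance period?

Jun 23, 2027

The last day of the acceptance period: Jun 8, 2027 + 15 days = Jun 23, 2027. Jun 23, 2027 is a Wednesday, so no roll-forward applies.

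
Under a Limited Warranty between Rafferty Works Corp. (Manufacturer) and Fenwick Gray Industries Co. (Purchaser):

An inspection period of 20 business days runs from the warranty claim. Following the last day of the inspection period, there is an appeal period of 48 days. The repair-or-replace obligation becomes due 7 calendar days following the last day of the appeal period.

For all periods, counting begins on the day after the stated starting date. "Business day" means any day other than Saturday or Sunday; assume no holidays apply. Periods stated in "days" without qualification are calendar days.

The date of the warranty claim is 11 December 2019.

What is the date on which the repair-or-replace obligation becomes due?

From Wednesday, 11 December 2019, 20 business days (Dec 12, Dec 13, Dec 16, Dec 17, …, Jan 6, Jan 7, Jan 8, skipping weekends) brings us to Wednesday, 8 January 2020, which is the last day of the inspection period.
The last day of the appeal period: 48 calendar days after 8 January 2020 is 25 February 2020.
The date on which the repair-or-replace obligation becomes due: 7 calendar days after 25 February 2020 is 3 March 2020.

3 March 2020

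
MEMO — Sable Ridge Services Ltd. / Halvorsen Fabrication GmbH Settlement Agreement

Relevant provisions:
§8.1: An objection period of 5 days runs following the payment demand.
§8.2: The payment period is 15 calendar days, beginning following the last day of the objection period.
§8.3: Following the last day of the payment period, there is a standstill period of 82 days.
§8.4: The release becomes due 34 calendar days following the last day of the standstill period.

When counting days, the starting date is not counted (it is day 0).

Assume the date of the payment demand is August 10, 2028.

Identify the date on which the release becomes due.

December 24, 2028

Adding 5 calendar days to August 10, 2028 gives August 15, 2028, which is the last day of the objection period.
Adding 15 calendar days to August 15, 2028 gives August 30, 2028, which is the last day of the payment period.
The last day of the standstill period: August 30, 2028 + 82 days = November 20, 2028.
Adding 34 calendar days to November 20, 2028 gives December 24, 2028, which is the date on which the release becomes due.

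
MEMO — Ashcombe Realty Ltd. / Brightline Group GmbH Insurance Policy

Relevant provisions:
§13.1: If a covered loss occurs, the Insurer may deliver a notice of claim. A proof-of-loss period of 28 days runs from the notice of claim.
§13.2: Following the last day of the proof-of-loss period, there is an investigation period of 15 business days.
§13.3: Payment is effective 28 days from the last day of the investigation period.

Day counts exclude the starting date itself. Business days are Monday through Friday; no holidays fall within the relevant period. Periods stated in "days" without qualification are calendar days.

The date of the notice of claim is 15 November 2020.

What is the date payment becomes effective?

29 January 2021

Adding 28 calendar days to 15 November 2020 gives 13 December 2020, which is the last day of the proof-of-loss period.
From Sunday, 13 December 2020, 15 business days (Dec 14, Dec 15, Dec 16, Dec 17, …, Dec 30, Dec 31, Jan 1, skipping weekends) brings us to Friday, 1 January 2021, which is the last day of the investigation period.
Adding 28 calendar days to 1 January 2021 gives 29 January 2021, which is the date payment becomes effective.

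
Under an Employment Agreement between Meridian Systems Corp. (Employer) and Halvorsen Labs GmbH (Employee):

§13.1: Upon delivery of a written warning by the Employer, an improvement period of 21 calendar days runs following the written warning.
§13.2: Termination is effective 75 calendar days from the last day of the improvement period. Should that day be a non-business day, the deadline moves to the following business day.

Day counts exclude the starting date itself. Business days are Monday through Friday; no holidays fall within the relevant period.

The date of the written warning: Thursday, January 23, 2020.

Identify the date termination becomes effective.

April 28, 2020

The last day of the improvement period: January 23, 2020 + 21 days = February 13, 2020.
The date termination becomes effective: February 13, 2020 + 75 days = April 28, 2020. April 28, 2020 is a Tuesday, so no roll-forward applies.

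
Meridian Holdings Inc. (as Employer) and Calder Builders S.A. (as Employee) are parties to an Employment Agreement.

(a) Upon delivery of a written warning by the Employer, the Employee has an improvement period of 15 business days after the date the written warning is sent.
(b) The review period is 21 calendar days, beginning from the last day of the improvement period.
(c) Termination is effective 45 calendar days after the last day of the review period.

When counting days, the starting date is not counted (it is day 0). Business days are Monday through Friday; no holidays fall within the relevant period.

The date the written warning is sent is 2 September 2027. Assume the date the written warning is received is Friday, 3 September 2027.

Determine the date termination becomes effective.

28 November 2027

From Thursday, 2 September 2027, 15 business days (Sep 3, Sep 6, Sep 7, Sep 8, …, Sep 21, Sep 22, Sep 23, skipping weekends) brings us to Thursday, 23 September 2027, which is the last day of the improvement period.
The last day of the review period: 23 September 2027 + 21 days = 14 October 2027.
The date termination becomes effective: 45 calendar days after 14 October 2027 is 28 November 2027.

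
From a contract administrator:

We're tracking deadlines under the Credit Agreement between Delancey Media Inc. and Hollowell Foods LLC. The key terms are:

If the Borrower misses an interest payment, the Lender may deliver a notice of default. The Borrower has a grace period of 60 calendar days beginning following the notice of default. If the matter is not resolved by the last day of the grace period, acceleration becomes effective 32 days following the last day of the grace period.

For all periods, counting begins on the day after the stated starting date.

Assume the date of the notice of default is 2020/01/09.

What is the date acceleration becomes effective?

2020/04/10

The last day of the grace period: 2020/01/09 + 60 days = 2020/03/09.
Adding 32 calendar days to 2020/03/09 gives 2020/04/10, which is the date acceleration becomes effective.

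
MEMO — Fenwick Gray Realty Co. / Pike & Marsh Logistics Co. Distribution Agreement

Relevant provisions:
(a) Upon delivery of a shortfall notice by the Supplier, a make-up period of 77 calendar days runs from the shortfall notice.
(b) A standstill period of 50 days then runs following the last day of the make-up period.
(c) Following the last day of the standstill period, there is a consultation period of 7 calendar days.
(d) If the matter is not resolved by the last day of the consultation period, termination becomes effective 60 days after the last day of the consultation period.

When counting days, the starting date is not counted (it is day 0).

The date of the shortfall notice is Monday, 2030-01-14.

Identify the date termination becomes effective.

2030-07-27

The last day of the make-up period: 2030-01-14 + 77 days = 2030-04-01.
Adding 50 calendar days to 2030-04-01 gives 2030-05-21, which is the last day of the standstill period.
The last day of the consultation period: 7 calendar days after 2030-05-21 is 2030-05-28.
The date termination becomes effective: 2030-05-28 + 60 days = 2030-07-27.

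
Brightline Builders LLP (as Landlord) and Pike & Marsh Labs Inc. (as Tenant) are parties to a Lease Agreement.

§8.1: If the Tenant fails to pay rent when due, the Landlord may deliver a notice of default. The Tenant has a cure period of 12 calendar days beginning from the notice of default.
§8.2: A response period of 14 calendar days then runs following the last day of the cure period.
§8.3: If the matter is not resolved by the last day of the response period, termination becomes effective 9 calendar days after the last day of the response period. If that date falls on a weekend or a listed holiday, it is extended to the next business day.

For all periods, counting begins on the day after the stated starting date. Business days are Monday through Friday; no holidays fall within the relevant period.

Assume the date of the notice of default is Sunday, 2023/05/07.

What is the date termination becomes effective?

2023/06/12

The last day of the cure period: 2023/05/07 + 12 days = 2023/05/19.
The last day of the response period: 2023/05/19 + 14 days = 2023/06/02.
Adding 9 calendar days to 2023/06/02 gives 2023/06/11, which is the date termination becomes effective. That falls on a Sunday, so it rolls to the next business day, Monday, 2023/06/12.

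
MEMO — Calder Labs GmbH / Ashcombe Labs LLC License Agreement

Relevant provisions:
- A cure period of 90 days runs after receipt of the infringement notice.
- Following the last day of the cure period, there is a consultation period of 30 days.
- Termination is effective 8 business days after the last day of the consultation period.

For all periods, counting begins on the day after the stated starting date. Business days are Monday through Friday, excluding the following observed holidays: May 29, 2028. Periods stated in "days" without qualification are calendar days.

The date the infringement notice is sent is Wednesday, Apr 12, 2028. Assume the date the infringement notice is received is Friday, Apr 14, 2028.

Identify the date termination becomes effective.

The last day of the cure period: Apr 14, 2028 + 90 days = Jul 13, 2028.
The last day of the consultation period: 30 calendar days after Jul 13, 2028 is Aug 12, 2028.
The date termination becomes effective: 8 business days after Saturday, Aug 12, 2028, skipping weekends — Aug 14, Aug 15, Aug 16, Aug 17, Aug 18, Aug 21, Aug 22, Aug 23 — lands on Wednesday, Aug 23, 2028.

Aug 23, 2028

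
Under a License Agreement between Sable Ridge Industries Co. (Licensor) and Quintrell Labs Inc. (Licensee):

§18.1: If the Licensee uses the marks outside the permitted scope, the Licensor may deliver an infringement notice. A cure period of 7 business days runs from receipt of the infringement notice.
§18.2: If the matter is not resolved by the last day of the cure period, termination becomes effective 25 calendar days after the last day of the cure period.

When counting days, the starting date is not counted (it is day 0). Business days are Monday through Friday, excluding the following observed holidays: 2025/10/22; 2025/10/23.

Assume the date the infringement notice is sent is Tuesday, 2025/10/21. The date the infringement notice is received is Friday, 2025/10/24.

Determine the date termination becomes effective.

2025/11/29

The last day of the cure period: counting 7 business days from Friday, 2025/10/24 (Oct 27, Oct 28, Oct 29, Oct 30, Oct 31, Nov 3, Nov 4, skipping weekends) reaches Tuesday, 2025/11/04.
Adding 25 calendar days to 2025/11/04 gives 2025/11/29, which is the date termination becomes effective.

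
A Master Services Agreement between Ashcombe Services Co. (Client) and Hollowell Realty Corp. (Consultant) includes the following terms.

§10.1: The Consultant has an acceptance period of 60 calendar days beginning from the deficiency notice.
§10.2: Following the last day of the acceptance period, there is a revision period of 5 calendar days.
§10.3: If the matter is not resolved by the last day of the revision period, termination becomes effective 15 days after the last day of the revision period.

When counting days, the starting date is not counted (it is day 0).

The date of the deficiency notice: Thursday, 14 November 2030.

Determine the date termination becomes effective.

The last day of the acceptance period: 60 calendar days after 14 November 2030 is 13 January 2031.
The last day of the revision period: 13 January 2031 + 5 days = 18 January 2031.
The date termination becomes effective: 18 January 2031 + 15 days = 2 February 2031.

2 February 2031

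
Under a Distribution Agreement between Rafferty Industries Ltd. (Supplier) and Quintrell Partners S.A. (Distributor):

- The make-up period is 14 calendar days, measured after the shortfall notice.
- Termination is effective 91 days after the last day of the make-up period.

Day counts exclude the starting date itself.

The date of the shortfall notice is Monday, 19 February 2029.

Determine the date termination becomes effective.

Adding 14 calendar days to 19 February 2029 gives 5 March 2029, which is the last day of the make-up period.
The date termination becomes effective: 91 calendar days after 5 March 2029 is 4 June 2029.

4 June 2029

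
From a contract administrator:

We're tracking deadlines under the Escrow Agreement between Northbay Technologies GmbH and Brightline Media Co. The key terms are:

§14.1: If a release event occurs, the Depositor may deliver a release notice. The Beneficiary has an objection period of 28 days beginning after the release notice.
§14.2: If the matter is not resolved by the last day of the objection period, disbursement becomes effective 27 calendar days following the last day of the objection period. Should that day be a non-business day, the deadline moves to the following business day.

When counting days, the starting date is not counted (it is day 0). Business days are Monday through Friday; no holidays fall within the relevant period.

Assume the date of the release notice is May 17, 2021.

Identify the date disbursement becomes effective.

July 12, 2021

The last day of the objection period: May 17, 2021 + 28 days = June 14, 2021.
The date disbursement becomes effective: June 14, 2021 + 27 days = July 11, 2021. That falls on a Sunday, so it rolls to the next business day, Monday, July 12, 2021.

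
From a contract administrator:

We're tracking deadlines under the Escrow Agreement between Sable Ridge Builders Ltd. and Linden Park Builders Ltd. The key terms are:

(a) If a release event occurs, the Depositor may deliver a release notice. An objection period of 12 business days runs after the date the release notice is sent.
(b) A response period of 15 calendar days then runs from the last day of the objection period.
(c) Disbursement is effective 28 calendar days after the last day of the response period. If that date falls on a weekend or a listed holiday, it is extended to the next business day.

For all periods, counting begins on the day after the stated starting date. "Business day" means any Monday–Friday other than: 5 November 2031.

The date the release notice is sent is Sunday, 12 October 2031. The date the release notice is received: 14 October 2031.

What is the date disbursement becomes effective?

The last day of the objection period: counting 12 business days from Sunday, 12 October 2031 (Oct 13, Oct 14, Oct 15, Oct 16, …, Oct 24, Oct 27, Oct 28, skipping weekends) reaches Tuesday, 28 October 2031.
The last day of the response period: 28 October 2031 + 15 days = 12 November 2031.
The date disbursement becomes effective: 28 calendar days after 12 November 2031 is 10 December 2031. 10 December 2031 is a Wednesday and is not a listed holiday, so no roll-forward applies.

10 December 2031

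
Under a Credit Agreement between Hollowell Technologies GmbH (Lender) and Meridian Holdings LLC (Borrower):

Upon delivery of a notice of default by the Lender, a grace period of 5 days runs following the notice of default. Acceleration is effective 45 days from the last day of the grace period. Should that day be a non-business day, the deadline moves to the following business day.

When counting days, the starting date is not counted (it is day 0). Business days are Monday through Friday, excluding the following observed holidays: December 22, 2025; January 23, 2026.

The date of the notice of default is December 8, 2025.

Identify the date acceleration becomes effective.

The last day of the grace period: December 8, 2025 + 5 days = December 13, 2025.
The date acceleration becomes effective: December 13, 2025 + 45 days = January 27, 2026. January 27, 2026 is a Tuesday and is not a listed holiday, so no roll-forward applies.

January 27, 2026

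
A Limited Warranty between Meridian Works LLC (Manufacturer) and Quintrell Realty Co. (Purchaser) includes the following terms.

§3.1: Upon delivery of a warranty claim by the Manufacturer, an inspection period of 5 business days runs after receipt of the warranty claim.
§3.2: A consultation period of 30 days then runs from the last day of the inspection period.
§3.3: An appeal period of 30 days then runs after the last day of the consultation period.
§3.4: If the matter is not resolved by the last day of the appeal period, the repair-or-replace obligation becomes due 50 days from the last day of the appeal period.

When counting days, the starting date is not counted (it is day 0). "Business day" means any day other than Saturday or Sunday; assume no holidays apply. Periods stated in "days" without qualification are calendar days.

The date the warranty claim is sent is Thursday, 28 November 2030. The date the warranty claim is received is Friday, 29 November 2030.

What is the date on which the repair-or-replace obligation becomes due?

From Friday, 29 November 2030, 5 business days (Dec 2, Dec 3, Dec 4, Dec 5, Dec 6, skipping weekends) brings us to Friday, 6 December 2030, which is the last day of the inspection period.
The last day of the consultation period: 30 calendar days after 6 December 2030 is 5 January 2031.
The last day of the appeal period: 5 January 2031 + 30 days = 4 February 2031.
The date on which the repair-or-replace obligation becomes due: 4 February 2031 + 50 days = 26 March 2031.

26 March 2031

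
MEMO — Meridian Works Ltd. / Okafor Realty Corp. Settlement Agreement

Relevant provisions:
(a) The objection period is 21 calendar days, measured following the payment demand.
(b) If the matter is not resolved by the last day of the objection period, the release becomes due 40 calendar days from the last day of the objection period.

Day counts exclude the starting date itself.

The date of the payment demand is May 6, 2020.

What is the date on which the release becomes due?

July 6, 2020

The last day of the objection period: 21 calendar days after May 6, 2020 is May 27, 2020.
The date on which the release becomes due: 40 calendar days after May 27, 2020 is July 6, 2020.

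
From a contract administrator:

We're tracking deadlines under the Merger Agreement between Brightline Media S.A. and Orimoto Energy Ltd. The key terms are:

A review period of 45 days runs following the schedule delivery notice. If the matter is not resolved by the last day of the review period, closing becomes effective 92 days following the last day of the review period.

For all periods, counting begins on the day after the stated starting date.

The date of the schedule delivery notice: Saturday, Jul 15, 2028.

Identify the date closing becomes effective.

Nov 29, 2028

The last day of the review period: 45 calendar days after Jul 15, 2028 is Aug 29, 2028.
Adding 92 calendar days to Aug 29, 2028 gives Nov 29, 2028, which is the date closing becomes effective.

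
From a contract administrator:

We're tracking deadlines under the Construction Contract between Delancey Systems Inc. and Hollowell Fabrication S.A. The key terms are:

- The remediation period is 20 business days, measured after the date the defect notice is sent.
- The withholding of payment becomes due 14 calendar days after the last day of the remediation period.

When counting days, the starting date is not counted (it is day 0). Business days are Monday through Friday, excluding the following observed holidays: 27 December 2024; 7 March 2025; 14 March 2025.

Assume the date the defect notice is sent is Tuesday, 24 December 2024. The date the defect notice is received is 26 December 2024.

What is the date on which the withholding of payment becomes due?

5 February 2025

The last day of the remediation period: 20 business days after Tuesday, 24 December 2024, skipping weekends and the listed holiday on Dec 27 — Dec 25, Dec 26, Dec 30, Dec 31, …, Jan 20, Jan 21, Jan 22 — lands on Wednesday, 22 January 2025.
Adding 14 calendar days to 22 January 2025 gives 5 February 2025, which is the date on which the withholding of payment becomes due.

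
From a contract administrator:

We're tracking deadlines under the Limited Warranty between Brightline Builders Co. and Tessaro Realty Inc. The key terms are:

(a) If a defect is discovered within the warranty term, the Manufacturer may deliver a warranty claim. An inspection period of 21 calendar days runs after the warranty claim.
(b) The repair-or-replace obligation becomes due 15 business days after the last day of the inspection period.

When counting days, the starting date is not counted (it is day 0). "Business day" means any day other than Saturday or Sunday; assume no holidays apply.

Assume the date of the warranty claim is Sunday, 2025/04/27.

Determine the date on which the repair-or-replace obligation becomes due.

Adding 21 calendar days to 2025/04/27 gives 2025/05/18, which is the last day of the inspection period.
From Sunday, 2025/05/18, 15 business days (May 19, May 20, May 21, May 22, …, Jun 4, Jun 5, Jun 6, skipping weekends) brings us to Friday, 2025/06/06, which is the date on which the repair-or-replace obligation becomes due.

2025/06/06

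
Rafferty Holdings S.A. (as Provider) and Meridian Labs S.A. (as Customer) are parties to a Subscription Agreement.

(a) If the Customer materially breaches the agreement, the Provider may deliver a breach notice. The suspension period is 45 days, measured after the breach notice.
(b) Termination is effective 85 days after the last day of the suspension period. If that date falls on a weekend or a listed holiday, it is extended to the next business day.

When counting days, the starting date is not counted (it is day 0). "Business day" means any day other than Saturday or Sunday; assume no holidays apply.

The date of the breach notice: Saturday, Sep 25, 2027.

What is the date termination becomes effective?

Feb 2, 2028

The last day of the suspension period: Sep 25, 2027 + 45 days = Nov 9, 2027.
The date termination becomes effective: 85 calendar days after Nov 9, 2027 is Feb 2, 2028. Feb 2, 2028 is a Wednesday, so no roll-forward applies.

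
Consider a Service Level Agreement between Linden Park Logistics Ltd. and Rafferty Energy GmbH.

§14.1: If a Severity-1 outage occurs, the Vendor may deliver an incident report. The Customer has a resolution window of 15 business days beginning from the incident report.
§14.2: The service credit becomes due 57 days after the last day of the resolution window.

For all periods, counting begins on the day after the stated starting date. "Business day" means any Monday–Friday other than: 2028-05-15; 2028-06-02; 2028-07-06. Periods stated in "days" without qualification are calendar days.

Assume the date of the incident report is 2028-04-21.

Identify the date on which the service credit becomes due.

The last day of the resolution window: 15 business days after Friday, 2028-04-21, skipping weekends — Apr 24, Apr 25, Apr 26, Apr 27, …, May 10, May 11, May 12 — lands on Friday, 2028-05-12.
The date on which the service credit becomes due: 57 calendar days after 2028-05-12 is 2028-07-08.

2028-07-08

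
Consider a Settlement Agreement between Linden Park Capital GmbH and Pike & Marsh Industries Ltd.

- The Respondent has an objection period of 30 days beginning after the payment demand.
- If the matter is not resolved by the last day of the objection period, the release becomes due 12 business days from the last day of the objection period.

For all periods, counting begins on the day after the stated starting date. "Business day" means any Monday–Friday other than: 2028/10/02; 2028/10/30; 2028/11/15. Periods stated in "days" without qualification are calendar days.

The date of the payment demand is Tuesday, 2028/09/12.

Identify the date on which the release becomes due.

The last day of the objection period: 30 calendar days after 2028/09/12 is 2028/10/12.
The date on which the release becomes due: counting 12 business days from Thursday, 2028/10/12 (Oct 13, Oct 16, Oct 17, Oct 18, …, Oct 26, Oct 27, Oct 31, skipping weekends and the listed holiday on Oct 30) reaches Tuesday, 2028/10/31.

2028/10/31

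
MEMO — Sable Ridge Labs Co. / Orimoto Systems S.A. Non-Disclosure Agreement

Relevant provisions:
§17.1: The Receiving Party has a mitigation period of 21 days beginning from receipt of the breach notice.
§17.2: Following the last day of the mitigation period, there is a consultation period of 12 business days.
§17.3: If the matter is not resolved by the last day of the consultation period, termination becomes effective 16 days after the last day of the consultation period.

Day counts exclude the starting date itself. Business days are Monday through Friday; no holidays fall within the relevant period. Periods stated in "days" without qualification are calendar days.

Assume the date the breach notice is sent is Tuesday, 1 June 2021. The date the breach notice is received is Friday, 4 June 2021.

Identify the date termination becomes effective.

The last day of the mitigation period: 4 June 2021 + 21 days = 25 June 2021.
The last day of the consultation period: 12 business days after Friday, 25 June 2021, skipping weekends — Jun 28, Jun 29, Jun 30, Jul 1, …, Jul 9, Jul 12, Jul 13 — lands on Tuesday, 13 July 2021.
Adding 16 calendar days to 13 July 2021 gives 29 July 2021, which is the date termination becomes effective.

29 July 2021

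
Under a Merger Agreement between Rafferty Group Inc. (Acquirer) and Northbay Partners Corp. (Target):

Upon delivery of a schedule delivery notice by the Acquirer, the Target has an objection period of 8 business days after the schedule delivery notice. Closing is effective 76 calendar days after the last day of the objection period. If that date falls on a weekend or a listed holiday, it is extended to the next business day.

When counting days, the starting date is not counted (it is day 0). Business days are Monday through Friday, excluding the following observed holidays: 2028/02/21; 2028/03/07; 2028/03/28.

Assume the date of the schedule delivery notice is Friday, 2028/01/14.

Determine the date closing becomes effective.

2028/04/11

The last day of the objection period: counting 8 business days from Friday, 2028/01/14 (Jan 17, Jan 18, Jan 19, Jan 20, Jan 21, Jan 24, Jan 25, Jan 26, skipping weekends) reaches Wednesday, 2028/01/26.
The date closing becomes effective: 76 calendar days after 2028/01/26 is 2028/04/11. 2028/04/11 is a Tuesday and is not a listed holiday, so no roll-forward applies.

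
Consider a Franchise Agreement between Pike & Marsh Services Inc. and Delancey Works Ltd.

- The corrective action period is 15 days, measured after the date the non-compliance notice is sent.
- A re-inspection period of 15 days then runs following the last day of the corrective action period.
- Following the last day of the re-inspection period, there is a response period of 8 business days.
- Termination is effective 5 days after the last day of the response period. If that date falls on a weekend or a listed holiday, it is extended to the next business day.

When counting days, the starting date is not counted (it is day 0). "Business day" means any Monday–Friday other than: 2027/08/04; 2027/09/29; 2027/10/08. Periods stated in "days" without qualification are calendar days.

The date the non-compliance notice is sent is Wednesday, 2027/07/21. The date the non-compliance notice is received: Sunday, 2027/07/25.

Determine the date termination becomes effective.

2027/09/06

Adding 15 calendar days to 2027/07/21 gives 2027/08/05, which is the last day of the corrective action period.
The last day of the re-inspection period: 2027/08/05 + 15 days = 2027/08/20.
The last day of the response period: counting 8 business days from Friday, 2027/08/20 (Aug 23, Aug 24, Aug 25, Aug 26, Aug 27, Aug 30, Aug 31, Sep 1, skipping weekends) reaches Wednesday, 2027/09/01.
The date termination becomes effective: 2027/09/01 + 5 days = 2027/09/06. 2027/09/06 is a Monday and is not a listed holiday, so no roll-forward applies.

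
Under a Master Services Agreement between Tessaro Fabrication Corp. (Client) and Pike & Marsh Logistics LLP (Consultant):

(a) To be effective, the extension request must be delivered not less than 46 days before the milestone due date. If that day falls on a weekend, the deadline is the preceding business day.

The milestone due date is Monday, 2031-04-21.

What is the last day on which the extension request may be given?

2031-03-06

Counting back 46 calendar days from 2031-04-21 gives 2031-03-06. That is a Thursday, so no adjustment is needed.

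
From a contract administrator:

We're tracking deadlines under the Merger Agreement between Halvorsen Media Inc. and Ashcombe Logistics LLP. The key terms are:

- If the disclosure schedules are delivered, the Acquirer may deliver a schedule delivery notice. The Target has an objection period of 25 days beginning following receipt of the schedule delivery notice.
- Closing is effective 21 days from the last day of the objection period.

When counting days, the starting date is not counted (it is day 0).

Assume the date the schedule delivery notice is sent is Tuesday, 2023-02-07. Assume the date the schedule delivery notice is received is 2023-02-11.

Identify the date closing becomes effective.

The last day of the objection period: 25 calendar days after 2023-02-11 is 2023-03-08.
The date closing becomes effective: 2023-03-08 + 21 days = 2023-03-29.

2023-03-29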